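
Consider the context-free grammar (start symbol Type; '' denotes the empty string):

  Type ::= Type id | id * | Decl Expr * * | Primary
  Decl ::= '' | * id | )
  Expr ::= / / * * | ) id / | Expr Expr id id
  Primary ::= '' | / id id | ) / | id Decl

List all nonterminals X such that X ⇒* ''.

{ Decl, Primary, Type }

Directly nullable (have an ''-production): Decl, Primary.
Type ::= Primary with every symbol nullable, so Type is nullable.
No other nonterminal has a production whose RHS symbols are all nullable.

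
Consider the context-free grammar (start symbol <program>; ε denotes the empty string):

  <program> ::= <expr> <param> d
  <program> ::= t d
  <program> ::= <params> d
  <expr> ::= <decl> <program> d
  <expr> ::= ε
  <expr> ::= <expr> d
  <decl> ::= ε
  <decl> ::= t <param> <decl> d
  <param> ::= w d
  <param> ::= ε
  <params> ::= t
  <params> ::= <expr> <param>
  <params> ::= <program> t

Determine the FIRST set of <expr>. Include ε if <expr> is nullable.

From <expr> ::= <decl> <program> d: <decl> nullable, take FIRST(<decl>) ∪ FIRST(<program>) = { d, t, w }.
<expr> ::= ε contributes ε.
From <expr> ::= <expr> d: <expr> nullable, take FIRST(<expr>) ∪ {d} = { d, t, w }.
Union: FIRST(<expr>) = { d, t, w, ε }.

{ d, t, w, ε }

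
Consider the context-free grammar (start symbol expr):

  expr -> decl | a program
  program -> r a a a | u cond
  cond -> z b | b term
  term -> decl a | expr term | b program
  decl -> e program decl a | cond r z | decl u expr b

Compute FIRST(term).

From term -> decl a: add FIRST(decl) = { b, e, z }.
From term -> expr term: add FIRST(expr) = { a, b, e, z }.
term -> b program contributes {b}.
Union: FIRST(term) = { a, b, e, z }.

{ a, b, e, z }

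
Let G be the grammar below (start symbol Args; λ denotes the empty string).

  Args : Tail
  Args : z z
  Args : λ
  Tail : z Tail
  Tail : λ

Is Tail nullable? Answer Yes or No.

Yes

Tail has an λ-production, so Tail ⇒ λ.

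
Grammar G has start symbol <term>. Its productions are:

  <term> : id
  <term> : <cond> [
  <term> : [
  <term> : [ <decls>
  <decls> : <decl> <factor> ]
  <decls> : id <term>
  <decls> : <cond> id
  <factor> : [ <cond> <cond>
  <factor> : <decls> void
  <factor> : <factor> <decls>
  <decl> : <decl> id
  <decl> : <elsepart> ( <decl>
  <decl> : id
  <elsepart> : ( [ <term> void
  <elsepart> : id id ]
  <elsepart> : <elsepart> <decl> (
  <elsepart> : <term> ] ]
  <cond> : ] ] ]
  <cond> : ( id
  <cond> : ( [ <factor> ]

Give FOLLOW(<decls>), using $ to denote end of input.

In <term> : [ <decls>: <decls> is at the end, add FOLLOW(<term>) = { $, (, [, ], id, void }.
In <factor> : <decls> void: add FIRST(void) = { void }.
In <factor> : <factor> <decls>: <decls> is at the end, add FOLLOW(<factor>) = { (, [, ], id }.
Union: FOLLOW(<decls>) = { $, (, [, ], id, void }.

{ $, (, [, ], id, void }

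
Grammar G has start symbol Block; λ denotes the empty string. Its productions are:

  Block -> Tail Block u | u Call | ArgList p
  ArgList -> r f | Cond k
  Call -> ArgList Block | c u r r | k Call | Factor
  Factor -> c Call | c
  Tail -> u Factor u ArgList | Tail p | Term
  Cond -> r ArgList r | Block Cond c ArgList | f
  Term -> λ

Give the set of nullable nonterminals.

Directly nullable (have an λ-production): Term.
Tail -> Term with every symbol nullable, so Tail is nullable.
No other nonterminal has a production whose RHS symbols are all nullable.

{ Tail, Term }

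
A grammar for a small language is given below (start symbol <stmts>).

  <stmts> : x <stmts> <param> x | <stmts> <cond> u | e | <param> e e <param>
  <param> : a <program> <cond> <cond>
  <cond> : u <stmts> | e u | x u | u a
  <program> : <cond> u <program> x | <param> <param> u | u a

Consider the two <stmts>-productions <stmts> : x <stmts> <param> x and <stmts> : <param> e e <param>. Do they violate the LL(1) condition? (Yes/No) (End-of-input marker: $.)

FIRST(x <stmts> <param> x) = { x } and FIRST(<param> e e <param>) = { a }.
The FIRST sets are disjoint and neither alternative is nullable — no conflict.

No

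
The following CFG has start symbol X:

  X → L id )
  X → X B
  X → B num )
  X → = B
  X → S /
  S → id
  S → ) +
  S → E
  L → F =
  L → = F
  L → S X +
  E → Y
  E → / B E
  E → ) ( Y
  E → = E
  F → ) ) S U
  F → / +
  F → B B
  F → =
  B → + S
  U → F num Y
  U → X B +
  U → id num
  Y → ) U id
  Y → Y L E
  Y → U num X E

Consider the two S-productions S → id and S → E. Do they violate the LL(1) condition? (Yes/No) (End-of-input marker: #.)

Yes

FIRST(id) = { id } and FIRST(E) = { ), +, /, =, id }.
Both contain id, so the two alternatives are not disjoint — LL(1) conflict.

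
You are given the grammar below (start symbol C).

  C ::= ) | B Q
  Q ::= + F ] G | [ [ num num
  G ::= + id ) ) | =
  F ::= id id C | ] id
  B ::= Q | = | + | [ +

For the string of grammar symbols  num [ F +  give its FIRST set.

num is a terminal; add {num} and stop.

{ num }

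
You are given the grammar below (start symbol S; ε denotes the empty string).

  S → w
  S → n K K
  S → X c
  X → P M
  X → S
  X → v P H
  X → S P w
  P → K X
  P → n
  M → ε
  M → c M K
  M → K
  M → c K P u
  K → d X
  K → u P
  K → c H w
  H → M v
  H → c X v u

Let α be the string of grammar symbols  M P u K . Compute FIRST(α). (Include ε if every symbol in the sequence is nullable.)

Add FIRST(M)\{ε} = { c, d, u }; M is nullable, continue.
Add FIRST(P) = { c, d, n, u }; P is not nullable, stop.

{ c, d, n, u }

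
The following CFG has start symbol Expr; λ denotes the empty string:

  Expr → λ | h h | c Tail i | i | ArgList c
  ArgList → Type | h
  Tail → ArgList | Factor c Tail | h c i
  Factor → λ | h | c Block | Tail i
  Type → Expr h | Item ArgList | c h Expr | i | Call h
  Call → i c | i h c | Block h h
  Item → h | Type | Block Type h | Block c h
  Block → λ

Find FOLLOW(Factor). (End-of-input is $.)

{ c }

In Tail → Factor c Tail: add FIRST(c Tail) = { c }.
Union: FOLLOW(Factor) = { c }.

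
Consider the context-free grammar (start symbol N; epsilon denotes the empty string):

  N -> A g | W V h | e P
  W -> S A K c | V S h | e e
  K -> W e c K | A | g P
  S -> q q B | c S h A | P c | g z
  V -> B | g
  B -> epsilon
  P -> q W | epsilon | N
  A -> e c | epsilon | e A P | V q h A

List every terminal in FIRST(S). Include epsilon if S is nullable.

{ c, e, g, q }

S -> q q B contributes {q}.
S -> c S h A contributes {c}.
From S -> P c: P nullable, take FIRST(P) ∪ {c} = { c, e, g, q }.
S -> g z contributes {g}.
Union: FIRST(S) = { c, e, g, q }.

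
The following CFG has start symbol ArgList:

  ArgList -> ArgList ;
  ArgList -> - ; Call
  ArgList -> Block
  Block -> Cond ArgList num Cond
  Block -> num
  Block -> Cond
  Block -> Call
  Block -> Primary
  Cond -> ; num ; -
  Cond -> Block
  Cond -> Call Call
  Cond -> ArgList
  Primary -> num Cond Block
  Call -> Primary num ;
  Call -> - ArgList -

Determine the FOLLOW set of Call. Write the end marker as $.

In ArgList -> - ; Call: Call is at the end, add FOLLOW(ArgList) = { $, -, ;, num }.
In Block -> Call: Call is at the end, add FOLLOW(Block) = { $, -, ;, num }.
In Cond -> Call Call: add FIRST(Call) = { -, num }.
In Cond -> Call Call: Call is at the end, add FOLLOW(Cond) = { $, -, ;, num }.
Union: FOLLOW(Call) = { $, -, ;, num }.

{ $, -, ;, num }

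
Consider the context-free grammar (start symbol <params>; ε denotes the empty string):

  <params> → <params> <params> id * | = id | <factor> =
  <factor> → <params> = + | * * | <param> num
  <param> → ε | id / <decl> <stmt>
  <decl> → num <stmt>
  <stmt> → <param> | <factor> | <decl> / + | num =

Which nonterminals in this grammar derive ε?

Directly nullable (have an ε-production): <param>.
<stmt> → <param> with every symbol nullable, so <stmt> is nullable.
No other nonterminal has a production whose RHS symbols are all nullable.

{ <param>, <stmt> }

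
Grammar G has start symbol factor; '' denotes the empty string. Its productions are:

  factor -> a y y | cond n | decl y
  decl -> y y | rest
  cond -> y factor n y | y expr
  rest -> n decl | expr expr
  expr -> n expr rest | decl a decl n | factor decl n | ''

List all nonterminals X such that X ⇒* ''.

{ decl, expr, rest }

Directly nullable (have an ''-production): expr.
rest -> expr expr with every symbol nullable, so rest is nullable.
decl -> rest with every symbol nullable, so decl is nullable.
No other nonterminal has a production whose RHS symbols are all nullable.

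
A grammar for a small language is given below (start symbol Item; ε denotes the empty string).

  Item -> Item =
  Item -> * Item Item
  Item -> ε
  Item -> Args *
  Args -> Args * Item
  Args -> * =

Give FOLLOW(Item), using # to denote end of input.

Item is the start symbol, so # ∈ FOLLOW(Item).
In Item -> Item =: add FIRST(=) = { = }.
In Item -> * Item Item: add FIRST(Item)\{ε} = { *, = }.
  Since Item is nullable, also add FOLLOW(Item) = { #, *, = }.
In Item -> * Item Item: Item is at the end, add FOLLOW(Item) = { #, *, = }.
In Args -> Args * Item: Item is at the end, add FOLLOW(Args) = { * }.
Union: FOLLOW(Item) = { #, *, = }.

{ #, *, = }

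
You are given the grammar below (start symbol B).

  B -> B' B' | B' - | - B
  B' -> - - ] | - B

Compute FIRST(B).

{ - }

From B -> B' B': add FIRST(B') = { - }.
From B -> B' -: add FIRST(B') = { - }.
B -> - B contributes {-}.
Union: FIRST(B) = { - }.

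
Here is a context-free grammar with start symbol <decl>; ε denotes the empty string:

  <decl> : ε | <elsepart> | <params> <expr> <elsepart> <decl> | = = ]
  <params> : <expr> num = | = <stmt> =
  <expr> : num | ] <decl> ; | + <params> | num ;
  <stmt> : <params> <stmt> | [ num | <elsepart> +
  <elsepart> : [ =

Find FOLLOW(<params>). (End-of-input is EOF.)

In <decl> : <params> <expr> <elsepart> <decl>: add FIRST(<expr> <elsepart> <decl>) = { +, ], num }.
In <expr> : + <params>: <params> is at the end, add FOLLOW(<expr>) = { [, num }.
In <stmt> : <params> <stmt>: add FIRST(<stmt>) = { +, =, [, ], num }.
Union: FOLLOW(<params>) = { +, =, [, ], num }.

{ +, =, [, ], num }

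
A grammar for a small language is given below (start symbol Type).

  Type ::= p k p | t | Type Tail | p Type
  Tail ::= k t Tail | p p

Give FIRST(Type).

{ p, t }

Type ::= p k p contributes {p}.
Type ::= t contributes {t}.
From Type ::= Type Tail: add FIRST(Type) = { p, t }.
Type ::= p Type contributes {p}.
Union: FIRST(Type) = { p, t }.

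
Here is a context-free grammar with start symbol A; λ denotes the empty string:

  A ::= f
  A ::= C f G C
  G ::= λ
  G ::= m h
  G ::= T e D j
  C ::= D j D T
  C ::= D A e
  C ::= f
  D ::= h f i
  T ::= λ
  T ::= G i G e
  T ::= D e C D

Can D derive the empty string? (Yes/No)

Nullable nonterminals: G, T.
No production of D has an RHS whose symbols are all nullable, so D is not nullable.

No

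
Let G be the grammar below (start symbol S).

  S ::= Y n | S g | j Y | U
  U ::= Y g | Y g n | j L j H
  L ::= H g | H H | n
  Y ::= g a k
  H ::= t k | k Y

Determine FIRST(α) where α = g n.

{ g }

g is a terminal; add {g} and stop.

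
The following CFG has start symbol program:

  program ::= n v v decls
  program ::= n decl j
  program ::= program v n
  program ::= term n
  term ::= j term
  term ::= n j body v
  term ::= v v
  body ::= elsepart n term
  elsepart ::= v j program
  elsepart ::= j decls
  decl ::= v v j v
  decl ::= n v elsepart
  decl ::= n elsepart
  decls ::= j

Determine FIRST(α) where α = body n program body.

{ j, v }

Add FIRST(body) = { j, v }; body is not nullable, stop.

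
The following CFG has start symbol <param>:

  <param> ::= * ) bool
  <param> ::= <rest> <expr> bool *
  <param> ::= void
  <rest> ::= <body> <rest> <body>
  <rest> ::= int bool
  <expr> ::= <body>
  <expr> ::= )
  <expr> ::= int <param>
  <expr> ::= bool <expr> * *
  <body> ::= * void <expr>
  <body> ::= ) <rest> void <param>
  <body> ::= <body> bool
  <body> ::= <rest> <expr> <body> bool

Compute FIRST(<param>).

{ ), *, int, void }

<param> ::= * ) bool contributes {*}.
From <param> ::= <rest> <expr> bool *: add FIRST(<rest>) = { ), *, int }.
<param> ::= void contributes {void}.
Union: FIRST(<param>) = { ), *, int, void }.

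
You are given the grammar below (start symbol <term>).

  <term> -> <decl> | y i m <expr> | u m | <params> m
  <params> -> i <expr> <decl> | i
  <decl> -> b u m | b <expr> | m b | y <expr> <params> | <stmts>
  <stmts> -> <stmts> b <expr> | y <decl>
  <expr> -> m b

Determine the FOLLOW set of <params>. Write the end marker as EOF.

{ EOF, b, m }

In <term> -> <params> m: add FIRST(m) = { m }.
In <decl> -> y <expr> <params>: <params> is at the end, add FOLLOW(<decl>) = { EOF, b, m }.
Union: FOLLOW(<params>) = { EOF, b, m }.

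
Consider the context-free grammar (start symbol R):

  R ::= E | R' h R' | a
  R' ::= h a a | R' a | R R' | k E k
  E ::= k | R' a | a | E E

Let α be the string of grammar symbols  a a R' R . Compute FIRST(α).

{ a }

a is a terminal; add {a} and stop.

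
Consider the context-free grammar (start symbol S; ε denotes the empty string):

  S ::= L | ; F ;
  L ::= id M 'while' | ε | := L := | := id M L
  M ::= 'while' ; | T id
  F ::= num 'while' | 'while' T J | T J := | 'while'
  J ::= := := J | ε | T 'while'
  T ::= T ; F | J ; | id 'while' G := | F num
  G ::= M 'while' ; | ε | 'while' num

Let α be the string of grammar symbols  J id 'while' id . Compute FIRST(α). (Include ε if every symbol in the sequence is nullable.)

{ 'while', :=, ;, id, num }

Add FIRST(J)\{ε} = { 'while', :=, ;, id, num }; J is nullable, continue.
id is a terminal; add {id} and stop.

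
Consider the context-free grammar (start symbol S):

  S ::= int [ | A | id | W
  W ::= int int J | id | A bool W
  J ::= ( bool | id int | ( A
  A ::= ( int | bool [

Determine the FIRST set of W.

W ::= int int J contributes {int}.
W ::= id contributes {id}.
From W ::= A bool W: add FIRST(A) = { (, bool }.
Union: FIRST(W) = { (, bool, id, int }.

{ (, bool, id, int }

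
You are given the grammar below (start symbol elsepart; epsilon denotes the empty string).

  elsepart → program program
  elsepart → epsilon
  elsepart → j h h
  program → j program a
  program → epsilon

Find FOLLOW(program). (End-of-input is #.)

{ #, a, j }

In elsepart → program program: add FIRST(program)\{epsilon} = { j }.
  Since program is nullable, also add FOLLOW(elsepart) = { # }.
In elsepart → program program: program is at the end, add FOLLOW(elsepart) = { # }.
In program → j program a: add FIRST(a) = { a }.
Union: FOLLOW(program) = { #, a, j }.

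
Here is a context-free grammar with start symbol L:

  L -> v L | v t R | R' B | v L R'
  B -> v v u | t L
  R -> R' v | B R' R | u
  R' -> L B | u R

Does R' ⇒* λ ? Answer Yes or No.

No nonterminal in this grammar is nullable.
No production of R' has an RHS whose symbols are all nullable, so R' is not nullable.

No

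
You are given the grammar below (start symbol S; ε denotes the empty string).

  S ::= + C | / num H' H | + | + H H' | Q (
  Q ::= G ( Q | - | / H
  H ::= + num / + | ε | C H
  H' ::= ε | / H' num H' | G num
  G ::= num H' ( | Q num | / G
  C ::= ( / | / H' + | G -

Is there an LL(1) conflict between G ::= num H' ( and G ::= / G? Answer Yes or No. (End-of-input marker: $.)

No

FIRST(num H' () = { num } and FIRST(/ G) = { / }.
The FIRST sets are disjoint and neither alternative is nullable — no conflict.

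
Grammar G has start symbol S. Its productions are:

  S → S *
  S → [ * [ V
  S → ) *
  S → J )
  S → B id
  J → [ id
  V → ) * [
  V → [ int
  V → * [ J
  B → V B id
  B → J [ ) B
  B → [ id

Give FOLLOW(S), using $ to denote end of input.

S is the start symbol, so $ ∈ FOLLOW(S).
In S → S *: add FIRST(*) = { * }.
Union: FOLLOW(S) = { $, * }.

{ $, * }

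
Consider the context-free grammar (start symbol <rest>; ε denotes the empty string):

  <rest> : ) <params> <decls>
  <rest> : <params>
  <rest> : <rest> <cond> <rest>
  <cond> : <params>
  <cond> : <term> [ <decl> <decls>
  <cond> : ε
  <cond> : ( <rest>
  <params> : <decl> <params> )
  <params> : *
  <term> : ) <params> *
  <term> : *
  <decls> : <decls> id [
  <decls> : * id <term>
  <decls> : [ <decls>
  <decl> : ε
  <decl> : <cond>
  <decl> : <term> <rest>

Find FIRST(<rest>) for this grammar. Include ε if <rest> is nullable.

<rest> : ) <params> <decls> contributes {)}.
From <rest> : <params>: add FIRST(<params>) = { (, ), * }.
From <rest> : <rest> <cond> <rest>: add FIRST(<rest>) = { (, ), * }.
Union: FIRST(<rest>) = { (, ), * }.

{ (, ), * }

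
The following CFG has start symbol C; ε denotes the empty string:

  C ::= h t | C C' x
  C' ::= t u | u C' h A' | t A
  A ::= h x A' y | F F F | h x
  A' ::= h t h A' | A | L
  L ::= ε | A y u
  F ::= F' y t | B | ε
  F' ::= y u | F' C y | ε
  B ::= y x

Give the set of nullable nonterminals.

Directly nullable (have an ε-production): L, F, F'.
A ::= F F F with every symbol nullable, so A is nullable.
A' ::= A with every symbol nullable, so A' is nullable.
No other nonterminal has a production whose RHS symbols are all nullable.

{ A, A', F, F', L }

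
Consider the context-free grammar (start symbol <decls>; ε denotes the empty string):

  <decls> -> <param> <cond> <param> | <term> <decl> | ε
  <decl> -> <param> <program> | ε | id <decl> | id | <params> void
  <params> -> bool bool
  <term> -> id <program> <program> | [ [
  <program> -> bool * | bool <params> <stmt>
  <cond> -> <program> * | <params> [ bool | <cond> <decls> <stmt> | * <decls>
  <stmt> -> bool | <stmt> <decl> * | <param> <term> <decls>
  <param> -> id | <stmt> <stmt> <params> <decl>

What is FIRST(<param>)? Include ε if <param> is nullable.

{ bool, id }

<param> -> id contributes {id}.
From <param> -> <stmt> <stmt> <params> <decl>: add FIRST(<stmt>) = { bool, id }.
Union: FIRST(<param>) = { bool, id }.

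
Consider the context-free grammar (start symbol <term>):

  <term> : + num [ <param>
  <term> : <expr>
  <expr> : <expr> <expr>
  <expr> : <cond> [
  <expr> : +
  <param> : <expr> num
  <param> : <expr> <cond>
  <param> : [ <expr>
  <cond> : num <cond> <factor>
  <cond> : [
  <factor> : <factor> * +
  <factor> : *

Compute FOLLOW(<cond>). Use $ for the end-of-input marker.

In <expr> : <cond> [: add FIRST([) = { [ }.
In <param> : <expr> <cond>: <cond> is at the end, add FOLLOW(<param>) = { $ }.
In <cond> : num <cond> <factor>: add FIRST(<factor>) = { * }.
Union: FOLLOW(<cond>) = { $, *, [ }.

{ $, *, [ }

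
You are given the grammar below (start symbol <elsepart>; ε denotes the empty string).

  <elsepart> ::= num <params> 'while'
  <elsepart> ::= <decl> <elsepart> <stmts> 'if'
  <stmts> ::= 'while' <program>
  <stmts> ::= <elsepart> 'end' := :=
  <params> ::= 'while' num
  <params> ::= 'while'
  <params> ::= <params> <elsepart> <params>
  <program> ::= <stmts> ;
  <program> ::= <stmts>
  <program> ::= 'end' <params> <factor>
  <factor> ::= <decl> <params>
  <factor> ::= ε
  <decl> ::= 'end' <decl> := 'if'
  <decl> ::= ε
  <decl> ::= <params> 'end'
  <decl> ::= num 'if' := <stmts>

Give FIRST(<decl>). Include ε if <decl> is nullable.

{ 'end', 'while', num, ε }

<decl> ::= 'end' <decl> := 'if' contributes {'end'}.
<decl> ::= ε contributes ε.
From <decl> ::= <params> 'end': add FIRST(<params>) = { 'while' }.
<decl> ::= num 'if' := <stmts> contributes {num}.
Union: FIRST(<decl>) = { 'end', 'while', num, ε }.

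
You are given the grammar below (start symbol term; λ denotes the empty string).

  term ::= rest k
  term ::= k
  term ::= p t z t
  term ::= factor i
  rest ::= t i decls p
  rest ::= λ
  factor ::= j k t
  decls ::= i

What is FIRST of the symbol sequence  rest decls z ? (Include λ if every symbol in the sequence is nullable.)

Add FIRST(rest)\{λ} = { t }; rest is nullable, continue.
Add FIRST(decls) = { i }; decls is not nullable, stop.

{ i, t }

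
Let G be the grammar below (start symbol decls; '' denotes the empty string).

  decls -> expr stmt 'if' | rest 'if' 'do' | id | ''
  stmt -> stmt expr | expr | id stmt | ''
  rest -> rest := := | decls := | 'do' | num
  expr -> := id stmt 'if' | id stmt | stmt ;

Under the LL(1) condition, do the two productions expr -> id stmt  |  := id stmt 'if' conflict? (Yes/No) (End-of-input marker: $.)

No

FIRST(id stmt) = { id } and FIRST(:= id stmt 'if') = { := }.
The FIRST sets are disjoint and neither alternative is nullable — no conflict.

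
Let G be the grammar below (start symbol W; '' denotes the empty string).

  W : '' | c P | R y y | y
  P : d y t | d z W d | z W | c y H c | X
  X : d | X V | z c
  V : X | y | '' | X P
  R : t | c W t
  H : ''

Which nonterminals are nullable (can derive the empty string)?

Directly nullable (have an ''-production): W, V, H.
No other nonterminal has a production whose RHS symbols are all nullable.

{ H, V, W }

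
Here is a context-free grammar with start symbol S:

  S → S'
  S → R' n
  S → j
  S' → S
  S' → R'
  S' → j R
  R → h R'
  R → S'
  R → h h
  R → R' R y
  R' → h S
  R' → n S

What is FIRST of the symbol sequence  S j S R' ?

{ h, j, n }

Add FIRST(S) = { h, j, n }; S is not nullable, stop.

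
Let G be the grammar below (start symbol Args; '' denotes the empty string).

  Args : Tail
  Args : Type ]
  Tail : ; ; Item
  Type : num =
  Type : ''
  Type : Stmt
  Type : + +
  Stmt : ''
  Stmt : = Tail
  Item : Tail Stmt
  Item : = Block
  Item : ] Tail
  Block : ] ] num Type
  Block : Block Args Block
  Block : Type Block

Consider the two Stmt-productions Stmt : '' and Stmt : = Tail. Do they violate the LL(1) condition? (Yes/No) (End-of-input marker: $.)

Yes

FIRST('') = { '' } and FIRST(= Tail) = { = }.
The first alternative is nullable and FOLLOW(Stmt) = { $, +, ;, =, ], num } shares = with FIRST of the second — conflict.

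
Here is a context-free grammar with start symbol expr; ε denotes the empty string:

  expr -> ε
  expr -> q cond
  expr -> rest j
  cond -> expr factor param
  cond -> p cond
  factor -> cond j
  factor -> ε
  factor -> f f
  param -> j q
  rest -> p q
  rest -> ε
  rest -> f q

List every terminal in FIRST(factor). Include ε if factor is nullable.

{ f, j, p, q, ε }

From factor -> cond j: add FIRST(cond) = { f, j, p, q }.
factor -> ε contributes ε.
factor -> f f contributes {f}.
Union: FIRST(factor) = { f, j, p, q, ε }.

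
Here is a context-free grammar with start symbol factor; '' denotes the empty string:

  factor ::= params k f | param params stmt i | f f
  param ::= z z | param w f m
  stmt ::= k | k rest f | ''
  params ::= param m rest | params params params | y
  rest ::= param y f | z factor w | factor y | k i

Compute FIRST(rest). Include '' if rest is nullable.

From rest ::= param y f: add FIRST(param) = { z }.
rest ::= z factor w contributes {z}.
From rest ::= factor y: add FIRST(factor) = { f, y, z }.
rest ::= k i contributes {k}.
Union: FIRST(rest) = { f, k, y, z }.

{ f, k, y, z }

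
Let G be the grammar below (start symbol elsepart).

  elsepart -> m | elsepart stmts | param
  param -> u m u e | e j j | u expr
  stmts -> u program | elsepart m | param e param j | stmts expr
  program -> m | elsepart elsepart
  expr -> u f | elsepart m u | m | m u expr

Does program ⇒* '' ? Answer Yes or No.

No nonterminal in this grammar is nullable.
No production of program has an RHS whose symbols are all nullable, so program is not nullable.

No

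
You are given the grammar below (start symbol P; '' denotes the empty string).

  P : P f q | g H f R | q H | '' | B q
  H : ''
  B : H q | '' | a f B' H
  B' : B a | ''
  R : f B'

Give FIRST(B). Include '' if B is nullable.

{ a, q, '' }

From B : H q: H nullable, take FIRST(H) ∪ {q} = { q }.
B : '' contributes ''.
B : a f B' H contributes {a}.
Union: FIRST(B) = { a, q, '' }.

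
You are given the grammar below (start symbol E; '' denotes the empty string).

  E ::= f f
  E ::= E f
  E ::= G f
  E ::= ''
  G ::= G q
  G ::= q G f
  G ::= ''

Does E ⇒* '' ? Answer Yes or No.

E has an ''-production, so E ⇒ ''.

Yes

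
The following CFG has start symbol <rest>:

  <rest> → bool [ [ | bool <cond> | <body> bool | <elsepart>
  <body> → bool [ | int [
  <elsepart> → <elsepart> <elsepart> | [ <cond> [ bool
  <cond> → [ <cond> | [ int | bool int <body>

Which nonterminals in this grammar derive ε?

No nonterminal has an empty production or an RHS whose symbols are all nullable.

{ } (none)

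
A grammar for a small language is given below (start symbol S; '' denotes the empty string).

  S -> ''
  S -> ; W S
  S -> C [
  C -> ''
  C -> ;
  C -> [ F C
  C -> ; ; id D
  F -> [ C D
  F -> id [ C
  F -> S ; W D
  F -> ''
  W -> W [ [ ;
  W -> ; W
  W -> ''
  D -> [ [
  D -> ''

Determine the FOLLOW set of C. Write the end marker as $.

In S -> C [: add FIRST([) = { [ }.
In C -> [ F C: C is at the end, add FOLLOW(C) = { ;, [ }.
In F -> [ C D: add FIRST(D)\{''} = { [ }.
  Since D is nullable, also add FOLLOW(F) = { ;, [ }.
In F -> id [ C: C is at the end, add FOLLOW(F) = { ;, [ }.
Union: FOLLOW(C) = { ;, [ }.

{ ;, [ }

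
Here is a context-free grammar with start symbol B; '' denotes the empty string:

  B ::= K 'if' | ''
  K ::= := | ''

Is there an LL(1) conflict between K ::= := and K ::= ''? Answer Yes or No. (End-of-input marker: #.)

FIRST(:=) = { := } and FIRST('') = { '' }.
The second is nullable but FOLLOW(K) = { 'if' } is disjoint from FIRST of the first.

No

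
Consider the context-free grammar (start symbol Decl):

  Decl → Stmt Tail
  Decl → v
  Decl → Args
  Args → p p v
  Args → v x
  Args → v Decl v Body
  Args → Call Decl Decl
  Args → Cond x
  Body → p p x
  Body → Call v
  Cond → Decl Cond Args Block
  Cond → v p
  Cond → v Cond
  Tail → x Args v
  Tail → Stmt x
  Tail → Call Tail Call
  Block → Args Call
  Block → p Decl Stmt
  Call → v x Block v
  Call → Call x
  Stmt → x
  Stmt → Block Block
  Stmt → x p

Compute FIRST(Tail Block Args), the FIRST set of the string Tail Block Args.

{ p, v, x }

Add FIRST(Tail) = { p, v, x }; Tail is not nullable, stop.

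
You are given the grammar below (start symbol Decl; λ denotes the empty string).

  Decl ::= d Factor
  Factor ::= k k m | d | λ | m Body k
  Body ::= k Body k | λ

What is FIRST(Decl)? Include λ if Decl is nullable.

{ d }

Decl ::= d Factor contributes {d}.
Union: FIRST(Decl) = { d }.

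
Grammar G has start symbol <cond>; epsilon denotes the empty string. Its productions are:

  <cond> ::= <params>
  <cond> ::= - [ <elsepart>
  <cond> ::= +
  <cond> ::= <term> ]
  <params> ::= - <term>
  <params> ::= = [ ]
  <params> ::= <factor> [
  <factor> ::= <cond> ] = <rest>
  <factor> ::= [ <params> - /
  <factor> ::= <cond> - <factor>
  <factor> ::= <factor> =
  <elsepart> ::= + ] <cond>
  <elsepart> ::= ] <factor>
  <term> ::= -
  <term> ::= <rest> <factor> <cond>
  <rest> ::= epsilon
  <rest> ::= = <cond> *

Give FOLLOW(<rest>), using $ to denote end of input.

In <factor> ::= <cond> ] = <rest>: <rest> is at the end, add FOLLOW(<factor>) = { $, *, +, -, =, [, ] }.
In <term> ::= <rest> <factor> <cond>: add FIRST(<factor> <cond>) = { +, -, =, [ }.
Union: FOLLOW(<rest>) = { $, *, +, -, =, [, ] }.

{ $, *, +, -, =, [, ] }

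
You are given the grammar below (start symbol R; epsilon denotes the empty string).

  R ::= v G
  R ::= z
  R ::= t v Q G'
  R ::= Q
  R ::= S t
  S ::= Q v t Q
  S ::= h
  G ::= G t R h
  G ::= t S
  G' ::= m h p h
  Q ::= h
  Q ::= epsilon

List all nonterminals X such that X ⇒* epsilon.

Directly nullable (have an epsilon-production): Q.
R ::= Q with every symbol nullable, so R is nullable.
No other nonterminal has a production whose RHS symbols are all nullable.

{ Q, R }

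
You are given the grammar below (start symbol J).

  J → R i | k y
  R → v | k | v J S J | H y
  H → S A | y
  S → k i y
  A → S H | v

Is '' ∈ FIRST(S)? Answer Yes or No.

No nonterminal in this grammar is nullable.
No production of S has an RHS whose symbols are all nullable, so S is not nullable.

No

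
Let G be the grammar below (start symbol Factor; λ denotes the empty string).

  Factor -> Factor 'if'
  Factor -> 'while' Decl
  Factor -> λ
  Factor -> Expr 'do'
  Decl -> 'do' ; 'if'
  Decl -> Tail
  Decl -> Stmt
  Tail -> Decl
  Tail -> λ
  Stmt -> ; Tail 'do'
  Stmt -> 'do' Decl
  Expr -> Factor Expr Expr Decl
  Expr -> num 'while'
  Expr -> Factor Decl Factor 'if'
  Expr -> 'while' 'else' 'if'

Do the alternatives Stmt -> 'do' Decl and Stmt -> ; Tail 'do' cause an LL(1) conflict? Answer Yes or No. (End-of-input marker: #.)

FIRST('do' Decl) = { 'do' } and FIRST(; Tail 'do') = { ; }.
The FIRST sets are disjoint and neither alternative is nullable — no conflict.

No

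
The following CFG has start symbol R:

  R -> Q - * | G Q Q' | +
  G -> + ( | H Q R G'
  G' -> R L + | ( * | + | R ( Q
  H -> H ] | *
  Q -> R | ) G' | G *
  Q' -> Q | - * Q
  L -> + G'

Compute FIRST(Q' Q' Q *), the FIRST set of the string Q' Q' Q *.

Add FIRST(Q') = { ), *, +, - }; Q' is not nullable, stop.

{ ), *, +, - }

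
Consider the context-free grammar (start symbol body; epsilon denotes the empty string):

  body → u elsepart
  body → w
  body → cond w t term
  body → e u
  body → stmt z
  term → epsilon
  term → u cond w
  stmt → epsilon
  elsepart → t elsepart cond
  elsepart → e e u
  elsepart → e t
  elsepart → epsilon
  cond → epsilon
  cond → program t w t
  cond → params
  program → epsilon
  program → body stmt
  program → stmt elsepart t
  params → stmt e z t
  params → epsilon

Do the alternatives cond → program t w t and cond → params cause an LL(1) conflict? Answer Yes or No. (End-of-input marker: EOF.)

Yes

FIRST(program t w t) = { e, t, u, w, z } and FIRST(params) = { e, epsilon }.
Both contain e, so the two alternatives are not disjoint — LL(1) conflict.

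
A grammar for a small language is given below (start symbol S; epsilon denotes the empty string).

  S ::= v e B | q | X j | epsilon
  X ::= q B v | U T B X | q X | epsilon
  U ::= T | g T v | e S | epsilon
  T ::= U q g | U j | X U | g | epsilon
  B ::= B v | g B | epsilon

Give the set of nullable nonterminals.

Directly nullable (have an epsilon-production): S, X, U, T, B.

{ B, S, T, U, X }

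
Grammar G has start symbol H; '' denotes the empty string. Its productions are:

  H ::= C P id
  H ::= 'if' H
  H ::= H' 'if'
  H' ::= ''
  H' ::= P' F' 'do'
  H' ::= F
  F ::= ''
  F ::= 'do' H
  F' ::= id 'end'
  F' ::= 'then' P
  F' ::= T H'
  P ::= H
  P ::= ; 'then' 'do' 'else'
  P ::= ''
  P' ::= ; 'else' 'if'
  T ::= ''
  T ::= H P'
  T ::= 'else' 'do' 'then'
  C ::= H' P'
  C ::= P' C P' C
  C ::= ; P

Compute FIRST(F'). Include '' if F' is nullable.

{ 'do', 'else', 'if', 'then', ;, id, '' }

F' ::= id 'end' contributes {id}.
F' ::= 'then' P contributes {'then'}.
From F' ::= T H': T, H' nullable, take FIRST(T) ∪ FIRST(H') = { 'do', 'else', 'if', ; }; also '' since the whole RHS is nullable.
Union: FIRST(F') = { 'do', 'else', 'if', 'then', ;, id, '' }.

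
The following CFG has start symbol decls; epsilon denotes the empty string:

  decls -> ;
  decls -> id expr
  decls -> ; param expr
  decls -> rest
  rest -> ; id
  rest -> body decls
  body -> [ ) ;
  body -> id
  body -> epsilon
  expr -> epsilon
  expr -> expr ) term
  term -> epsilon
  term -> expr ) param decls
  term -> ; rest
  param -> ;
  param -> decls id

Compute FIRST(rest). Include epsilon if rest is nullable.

{ ;, [, id }

rest -> ; id contributes {;}.
From rest -> body decls: body nullable, take FIRST(body) ∪ FIRST(decls) = { ;, [, id }.
Union: FIRST(rest) = { ;, [, id }.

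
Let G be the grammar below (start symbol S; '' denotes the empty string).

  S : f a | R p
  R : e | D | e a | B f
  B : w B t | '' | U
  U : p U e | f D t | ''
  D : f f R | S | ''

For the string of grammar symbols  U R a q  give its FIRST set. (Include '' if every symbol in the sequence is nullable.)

Add FIRST(U)\{''} = { f, p }; U is nullable, continue.
Add FIRST(R)\{''} = { e, f, p, w }; R is nullable, continue.
a is a terminal; add {a} and stop.

{ a, e, f, p, w }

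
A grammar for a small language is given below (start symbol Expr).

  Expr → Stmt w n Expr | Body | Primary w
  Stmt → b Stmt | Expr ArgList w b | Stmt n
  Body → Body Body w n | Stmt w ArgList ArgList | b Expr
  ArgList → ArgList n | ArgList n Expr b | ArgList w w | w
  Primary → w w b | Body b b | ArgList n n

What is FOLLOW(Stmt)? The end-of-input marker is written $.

In Expr → Stmt w n Expr: add FIRST(w n Expr) = { w }.
In Stmt → b Stmt: Stmt is at the end, add FOLLOW(Stmt) = { n, w }.
In Stmt → Stmt n: add FIRST(n) = { n }.
In Body → Stmt w ArgList ArgList: add FIRST(w ArgList ArgList) = { w }.
Union: FOLLOW(Stmt) = { n, w }.

{ n, w }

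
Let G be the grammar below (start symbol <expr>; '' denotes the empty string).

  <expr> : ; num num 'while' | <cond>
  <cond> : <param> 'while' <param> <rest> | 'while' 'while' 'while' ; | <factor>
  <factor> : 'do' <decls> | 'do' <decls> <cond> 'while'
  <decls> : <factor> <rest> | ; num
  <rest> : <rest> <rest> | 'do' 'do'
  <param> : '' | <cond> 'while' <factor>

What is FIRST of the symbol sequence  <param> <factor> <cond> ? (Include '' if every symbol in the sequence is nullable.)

Add FIRST(<param>)\{''} = { 'do', 'while' }; <param> is nullable, continue.
Add FIRST(<factor>) = { 'do' }; <factor> is not nullable, stop.

{ 'do', 'while' }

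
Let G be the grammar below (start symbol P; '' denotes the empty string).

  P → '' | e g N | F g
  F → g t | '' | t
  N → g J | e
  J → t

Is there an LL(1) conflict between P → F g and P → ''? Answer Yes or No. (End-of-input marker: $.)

FIRST(F g) = { g, t } and FIRST('') = { '' }.
The second is nullable but FOLLOW(P) = { $ } is disjoint from FIRST of the first.

No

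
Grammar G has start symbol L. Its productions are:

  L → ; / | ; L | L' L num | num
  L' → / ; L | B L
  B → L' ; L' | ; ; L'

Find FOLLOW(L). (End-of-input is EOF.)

{ EOF, /, ;, num }

L is the start symbol, so EOF ∈ FOLLOW(L).
In L → ; L: L is at the end, add FOLLOW(L) = { EOF, /, ;, num }.
In L → L' L num: add FIRST(num) = { num }.
In L' → / ; L: L is at the end, add FOLLOW(L') = { /, ;, num }.
In L' → B L: L is at the end, add FOLLOW(L') = { /, ;, num }.
Union: FOLLOW(L) = { EOF, /, ;, num }.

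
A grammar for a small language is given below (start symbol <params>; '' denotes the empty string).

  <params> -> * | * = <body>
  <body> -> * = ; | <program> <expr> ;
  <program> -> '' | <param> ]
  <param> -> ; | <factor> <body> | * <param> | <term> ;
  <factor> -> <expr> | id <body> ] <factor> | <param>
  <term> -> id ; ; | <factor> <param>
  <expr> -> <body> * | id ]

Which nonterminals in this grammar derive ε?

{ <program> }

Directly nullable (have an ''-production): <program>.
No other nonterminal has a production whose RHS symbols are all nullable.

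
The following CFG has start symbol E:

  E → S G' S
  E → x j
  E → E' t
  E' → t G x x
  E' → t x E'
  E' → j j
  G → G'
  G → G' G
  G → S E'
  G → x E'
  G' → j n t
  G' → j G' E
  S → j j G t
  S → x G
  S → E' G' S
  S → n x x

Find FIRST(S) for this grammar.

{ j, n, t, x }

S → j j G t contributes {j}.
S → x G contributes {x}.
From S → E' G' S: add FIRST(E') = { j, t }.
S → n x x contributes {n}.
Union: FIRST(S) = { j, n, t, x }.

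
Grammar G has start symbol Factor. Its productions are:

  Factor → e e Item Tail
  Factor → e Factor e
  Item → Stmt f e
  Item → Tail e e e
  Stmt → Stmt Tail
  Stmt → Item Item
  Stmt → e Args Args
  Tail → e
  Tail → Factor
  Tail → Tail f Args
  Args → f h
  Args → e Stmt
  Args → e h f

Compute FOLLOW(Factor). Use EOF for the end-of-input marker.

Factor is the start symbol, so EOF ∈ FOLLOW(Factor).
In Factor → e Factor e: add FIRST(e) = { e }.
In Tail → Factor: Factor is at the end, add FOLLOW(Tail) = { EOF, e, f }.
Union: FOLLOW(Factor) = { EOF, e, f }.

{ EOF, e, f }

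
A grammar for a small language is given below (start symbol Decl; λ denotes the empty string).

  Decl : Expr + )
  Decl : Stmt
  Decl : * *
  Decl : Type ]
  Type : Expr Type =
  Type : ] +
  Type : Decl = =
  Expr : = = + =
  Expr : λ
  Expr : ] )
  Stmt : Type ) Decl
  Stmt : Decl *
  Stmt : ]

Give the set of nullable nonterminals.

Directly nullable (have an λ-production): Expr.
No other nonterminal has a production whose RHS symbols are all nullable.

{ Expr }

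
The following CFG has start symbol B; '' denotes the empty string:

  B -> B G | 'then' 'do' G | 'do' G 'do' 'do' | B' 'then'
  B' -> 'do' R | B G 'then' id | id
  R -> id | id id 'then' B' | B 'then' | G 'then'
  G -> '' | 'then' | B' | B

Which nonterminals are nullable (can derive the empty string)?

{ G }

Directly nullable (have an ''-production): G.
No other nonterminal has a production whose RHS symbols are all nullable.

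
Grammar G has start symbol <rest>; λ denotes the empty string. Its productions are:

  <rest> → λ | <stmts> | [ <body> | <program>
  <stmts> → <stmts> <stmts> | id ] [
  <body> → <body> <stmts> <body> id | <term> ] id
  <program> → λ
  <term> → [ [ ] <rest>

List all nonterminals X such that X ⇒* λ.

Directly nullable (have an λ-production): <rest>, <program>.
No other nonterminal has a production whose RHS symbols are all nullable.

{ <program>, <rest> }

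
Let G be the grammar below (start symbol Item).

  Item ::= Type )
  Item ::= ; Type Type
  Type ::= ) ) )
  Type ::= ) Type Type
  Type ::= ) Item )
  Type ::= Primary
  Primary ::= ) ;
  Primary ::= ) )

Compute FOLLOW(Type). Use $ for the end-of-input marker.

{ $, ) }

In Item ::= Type ): add FIRST()) = { ) }.
In Item ::= ; Type Type: add FIRST(Type) = { ) }.
In Item ::= ; Type Type: Type is at the end, add FOLLOW(Item) = { $, ) }.
In Type ::= ) Type Type: add FIRST(Type) = { ) }.
In Type ::= ) Type Type: Type is at the end, add FOLLOW(Type) = { $, ) }.
Union: FOLLOW(Type) = { $, ) }.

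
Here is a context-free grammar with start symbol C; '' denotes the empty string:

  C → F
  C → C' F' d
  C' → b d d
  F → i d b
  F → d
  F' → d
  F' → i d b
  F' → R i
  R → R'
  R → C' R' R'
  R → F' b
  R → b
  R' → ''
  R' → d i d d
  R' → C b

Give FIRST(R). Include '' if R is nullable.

From R → R': add FIRST(R') = { b, d, i, '' } (including '' since R' is nullable).
From R → C' R' R': add FIRST(C') = { b }.
From R → F' b: add FIRST(F') = { b, d, i }.
R → b contributes {b}.
Union: FIRST(R) = { b, d, i, '' }.

{ b, d, i, '' }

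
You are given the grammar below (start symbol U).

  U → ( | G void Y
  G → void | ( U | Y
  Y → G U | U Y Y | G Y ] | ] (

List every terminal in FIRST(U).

U → ( contributes {(}.
From U → G void Y: add FIRST(G) = { (, ], void }.
Union: FIRST(U) = { (, ], void }.

{ (, ], void }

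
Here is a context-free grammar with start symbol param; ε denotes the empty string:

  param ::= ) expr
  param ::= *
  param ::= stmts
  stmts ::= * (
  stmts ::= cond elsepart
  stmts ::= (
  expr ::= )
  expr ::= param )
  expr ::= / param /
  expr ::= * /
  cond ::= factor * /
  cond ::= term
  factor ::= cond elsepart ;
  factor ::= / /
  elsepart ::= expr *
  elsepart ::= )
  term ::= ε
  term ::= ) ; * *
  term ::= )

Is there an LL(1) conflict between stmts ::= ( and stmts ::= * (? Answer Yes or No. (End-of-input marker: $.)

No

FIRST(() = { ( } and FIRST(* () = { * }.
The FIRST sets are disjoint and neither alternative is nullable — no conflict.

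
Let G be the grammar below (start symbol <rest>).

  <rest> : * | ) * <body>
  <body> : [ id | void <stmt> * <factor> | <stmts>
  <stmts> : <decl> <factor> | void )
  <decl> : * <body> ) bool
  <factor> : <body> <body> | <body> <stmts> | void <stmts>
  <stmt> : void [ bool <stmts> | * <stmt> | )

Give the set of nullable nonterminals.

{ } (none)

No nonterminal has an empty production or an RHS whose symbols are all nullable.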